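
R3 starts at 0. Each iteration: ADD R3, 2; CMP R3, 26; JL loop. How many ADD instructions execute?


Loop trace (R3 starts at 0, target 26, step 2):
  ADD #1: R3 = 0 + 2 = 2  → 2 < 26, loop
  ADD #2: R3 = 2 + 2 = 4  → 4 < 26, loop
  ADD #3: R3 = 4 + 2 = 6  → 6 < 26, loop
  ADD #4: R3 = 6 + 2 = 8  → 8 < 26, loop
  ADD #5: R3 = 8 + 2 = 10  → 10 < 26, loop
  ADD #6: R3 = 10 + 2 = 12  → 12 < 26, loop
  ADD #7: R3 = 12 + 2 = 14  → 14 < 26, loop
  ADD #8: R3 = 14 + 2 = 16  → 16 < 26, loop
  ADD #9: R3 = 16 + 2 = 18  → 18 < 26, loop
  ADD #10: R3 = 18 + 2 = 20  → 20 < 26, loop
  ADD #11: R3 = 20 + 2 = 22  → 22 < 26, loop
  ADD #12: R3 = 22 + 2 = 24  → 24 < 26, loop
  ADD #13: R3 = 24 + 2 = 26  → 26 >= 26, exit
Total ADD instructions: 13

13


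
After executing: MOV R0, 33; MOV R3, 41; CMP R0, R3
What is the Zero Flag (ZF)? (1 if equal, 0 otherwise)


Register state trace:
  MOV R0, 33  → R0 = 33
  MOV R3, 41  → R3 = 41
  CMP R0, R3  → computes 33 - 41 = -8
  Result is nonzero, so values are not equal
ZF = 0

0


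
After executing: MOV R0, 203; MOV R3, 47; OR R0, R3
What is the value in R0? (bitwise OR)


Register state trace:
  MOV R0, 203  → R0 = 203 (0b11001011)
  MOV R3, 47  → R3 = 47 (0b00101111)
  OR R0, R3   → R0 = 203 OR 47 = 239 (0b11101111)
Final: R0 = 239

239


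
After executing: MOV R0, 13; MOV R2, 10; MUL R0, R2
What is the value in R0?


Register state trace:
  MOV R0, 13  → R0 = 13
  MOV R2, 10  → R2 = 10
  MUL R0, R2  → R0 = 13 * 10 = 130
Final: R0 = 130

130


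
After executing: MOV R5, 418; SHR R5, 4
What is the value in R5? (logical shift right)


Register state trace:
  MOV R5, 418  → R5 = 418
  SHR R5, 4  → R5 = 418 >> 4 = 418 // 2^4 = 26
Final: R5 = 26

26


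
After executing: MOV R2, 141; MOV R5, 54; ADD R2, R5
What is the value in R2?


Register state trace:
  MOV R2, 141  → R2 = 141
  MOV R5, 54  → R5 = 54
  ADD R2, R5  → R2 = 141 + 54 = 195
Final: R2 = 195

195


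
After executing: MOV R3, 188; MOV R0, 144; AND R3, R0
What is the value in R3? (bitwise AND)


Register state trace:
  MOV R3, 188  → R3 = 188 (0b10111100)
  MOV R0, 144  → R0 = 144 (0b10010000)
  AND R3, R0  → R3 = 188 AND 144 = 144 (0b10010000)
Final: R3 = 144

144


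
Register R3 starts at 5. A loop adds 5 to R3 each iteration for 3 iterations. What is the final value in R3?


Starting value: R3 = 5
  Iter 1: R3 = 5 + 5 = 10
  Iter 2: R3 = 10 + 5 = 15
  Iter 3: R3 = 15 + 5 = 20
Final: R3 = 20

20


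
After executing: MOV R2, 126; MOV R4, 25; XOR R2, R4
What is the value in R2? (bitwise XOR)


Register state trace:
  MOV R2, 126  → R2 = 126 (0b01111110)
  MOV R4, 25  → R4 = 25 (0b00011001)
  XOR R2, R4  → R2 = 126 XOR 25 = 103 (0b01100111)
Final: R2 = 103

103


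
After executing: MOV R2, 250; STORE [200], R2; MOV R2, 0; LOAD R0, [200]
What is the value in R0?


Register and memory trace:
  MOV R2, 250  → R2 = 250
  STORE [200], R2  → mem[200] = 250
  MOV R2, 0  → R2 = 0
  LOAD R0, [200]  → R0 = mem[200] = 250
Final: R0 = 250

250


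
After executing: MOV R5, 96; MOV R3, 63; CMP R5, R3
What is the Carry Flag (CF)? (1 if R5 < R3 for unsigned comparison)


Register state trace:
  MOV R5, 96  → R5 = 96
  MOV R3, 63  → R3 = 63
  CMP R5, R3  → unsigned 96 - 63: no borrow
  96 >= 63, so CF = 0
CF = 0

0


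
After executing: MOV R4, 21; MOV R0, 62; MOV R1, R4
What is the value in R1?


Register state trace:
  MOV R4, 21  → R4 = 21
  MOV R0, 62  → R0 = 62
  MOV R1, R4  → R1 = 21
Final: R1 = 21

21


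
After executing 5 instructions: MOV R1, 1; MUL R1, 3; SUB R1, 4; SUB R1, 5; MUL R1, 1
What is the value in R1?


Register state trace:
  MOV R1, 1  → R1 = 1
  MUL R1, 3  → R1 = 1 * 3 = 3
  SUB R1, 4  → R1 = 3 - 4 = -1
  SUB R1, 5  → R1 = -1 - 5 = -6
  MUL R1, 1  → R1 = -6 * 1 = -6
Final: R1 = -6

-6


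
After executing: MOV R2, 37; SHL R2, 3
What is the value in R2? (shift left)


Register state trace:
  MOV R2, 37  → R2 = 37
  SHL R2, 3  → R2 = 37 << 3 = 37 * 2^3 = 296
Final: R2 = 296

296


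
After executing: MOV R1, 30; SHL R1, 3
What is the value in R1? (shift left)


Register state trace:
  MOV R1, 30  → R1 = 30
  SHL R1, 3  → R1 = 30 << 3 = 30 * 2^3 = 240
Final: R1 = 240

240


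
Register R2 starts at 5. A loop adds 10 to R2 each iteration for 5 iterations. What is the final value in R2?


Starting value: R2 = 5
  Iter 1: R2 = 5 + 10 = 15
  Iter 2: R2 = 15 + 10 = 25
  Iter 3: R2 = 25 + 10 = 35
  Iter 4: R2 = 35 + 10 = 45
  Iter 5: R2 = 45 + 10 = 55
Final: R2 = 55

55


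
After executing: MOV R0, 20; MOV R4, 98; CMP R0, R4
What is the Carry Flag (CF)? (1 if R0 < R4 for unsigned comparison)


Register state trace:
  MOV R0, 20  → R0 = 20
  MOV R4, 98  → R4 = 98
  CMP R0, R4  → unsigned 20 - 98: borrow occurs
  20 < 98, so CF = 1
CF = 1

1


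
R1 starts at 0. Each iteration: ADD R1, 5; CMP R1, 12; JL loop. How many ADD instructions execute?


Loop trace (R1 starts at 0, target 12, step 5):
  ADD #1: R1 = 0 + 5 = 5  → 5 < 12, loop
  ADD #2: R1 = 5 + 5 = 10  → 10 < 12, loop
  ADD #3: R1 = 10 + 5 = 15  → 15 >= 12, exit
Total ADD instructions: 3

3


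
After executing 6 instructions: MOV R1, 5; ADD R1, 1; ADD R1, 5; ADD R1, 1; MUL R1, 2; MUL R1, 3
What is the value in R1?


Register state trace:
  MOV R1, 5  → R1 = 5
  ADD R1, 1  → R1 = 5 + 1 = 6
  ADD R1, 5  → R1 = 6 + 5 = 11
  ADD R1, 1  → R1 = 11 + 1 = 12
  MUL R1, 2  → R1 = 12 * 2 = 24
  MUL R1, 3  → R1 = 24 * 3 = 72
Final: R1 = 72

72


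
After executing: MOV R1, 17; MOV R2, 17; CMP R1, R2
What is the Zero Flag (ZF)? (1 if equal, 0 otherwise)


Register state trace:
  MOV R1, 17  → R1 = 17
  MOV R2, 17  → R2 = 17
  CMP R1, R2  → computes 17 - 17 = 0
  Result is zero, so values are equal
ZF = 1

1


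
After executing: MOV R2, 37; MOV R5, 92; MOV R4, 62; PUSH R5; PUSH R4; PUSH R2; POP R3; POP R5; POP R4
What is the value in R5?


Stack trace (top is rightmost):
  MOV R2, 37  → R2 = 37
  MOV R5, 92  → R5 = 92
  MOV R4, 62  → R4 = 62
  PUSH R5  → stack: [92]
  PUSH R4  → stack: [92, 62]
  PUSH R2  → stack: [92, 62, 37]
  POP R3  → R3 = 37, stack: [92, 62]
  POP R5  → R5 = 62, stack: [92]
  POP R4  → R4 = 92, stack: []
Final: R5 = 62

62


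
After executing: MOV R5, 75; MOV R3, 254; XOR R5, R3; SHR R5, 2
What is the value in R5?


Register state trace:
  MOV R5, 75  → R5 = 75 (0b01001011)
  MOV R3, 254  → R3 = 254 (0b11111110)
  XOR R5, R3  → R5 = 75 XOR 254 = 181 (0b10110101)
  SHR R5, 2  → R5 = 181 >> 2 = 45
Final: R5 = 45

45


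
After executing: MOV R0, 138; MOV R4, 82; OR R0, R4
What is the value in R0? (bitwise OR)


Register state trace:
  MOV R0, 138  → R0 = 138 (0b10001010)
  MOV R4, 82  → R4 = 82 (0b01010010)
  OR R0, R4   → R0 = 138 OR 82 = 218 (0b11011010)
Final: R0 = 218

218


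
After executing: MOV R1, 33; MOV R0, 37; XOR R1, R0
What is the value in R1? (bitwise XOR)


Register state trace:
  MOV R1, 33  → R1 = 33 (0b00100001)
  MOV R0, 37  → R0 = 37 (0b00100101)
  XOR R1, R0  → R1 = 33 XOR 37 = 4 (0b00000100)
Final: R1 = 4

4


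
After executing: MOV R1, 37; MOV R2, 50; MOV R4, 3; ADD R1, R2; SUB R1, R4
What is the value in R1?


Register state trace:
  MOV R1, 37  → R1 = 37
  MOV R2, 50  → R2 = 50
  MOV R4, 3  → R4 = 3
  ADD R1, R2  → R1 = 37 + 50 = 87
  SUB R1, R4  → R1 = 87 - 3 = 84
Final: R1 = 84

84


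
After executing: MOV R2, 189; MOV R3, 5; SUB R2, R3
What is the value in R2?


Register state trace:
  MOV R2, 189  → R2 = 189
  MOV R3, 5  → R3 = 5
  SUB R2, R3  → R2 = 189 - 5 = 184
Final: R2 = 184

184


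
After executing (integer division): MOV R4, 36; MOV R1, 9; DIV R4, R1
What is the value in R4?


Register state trace:
  MOV R4, 36  → R4 = 36
  MOV R1, 9  → R1 = 9
  DIV R4, R1  → R4 = 36 // 9 = 4
Final: R4 = 4

4


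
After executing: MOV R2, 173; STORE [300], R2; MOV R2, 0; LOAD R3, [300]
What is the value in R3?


Register and memory trace:
  MOV R2, 173  → R2 = 173
  STORE [300], R2  → mem[300] = 173
  MOV R2, 0  → R2 = 0
  LOAD R3, [300]  → R3 = mem[300] = 173
Final: R3 = 173

173


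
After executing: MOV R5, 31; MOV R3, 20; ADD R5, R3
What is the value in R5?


Register state trace:
  MOV R5, 31  → R5 = 31
  MOV R3, 20  → R3 = 20
  ADD R5, R3  → R5 = 31 + 20 = 51
Final: R5 = 51

51


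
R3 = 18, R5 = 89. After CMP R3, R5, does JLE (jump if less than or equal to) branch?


Trace:
  R3 = 18, R5 = 89
  CMP R3, R5  → compares 18 vs 89
  JLE checks: is 18 less than or equal to 89?
  18 < 89, so condition is true
Branch taken: Yes

Yes


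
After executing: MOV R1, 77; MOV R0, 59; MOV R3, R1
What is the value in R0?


Register state trace:
  MOV R1, 77  → R1 = 77
  MOV R0, 59  → R0 = 59
  MOV R3, R1  → R3 = 77
Final: R0 = 59

59


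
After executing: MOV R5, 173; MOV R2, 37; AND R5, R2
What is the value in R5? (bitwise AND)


Register state trace:
  MOV R5, 173  → R5 = 173 (0b10101101)
  MOV R2, 37  → R2 = 37 (0b00100101)
  AND R5, R2  → R5 = 173 AND 37 = 37 (0b00100101)
Final: R5 = 37

37


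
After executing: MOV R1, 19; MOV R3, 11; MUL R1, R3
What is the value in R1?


Register state trace:
  MOV R1, 19  → R1 = 19
  MOV R3, 11  → R3 = 11
  MUL R1, R3  → R1 = 19 * 11 = 209
Final: R1 = 209

209


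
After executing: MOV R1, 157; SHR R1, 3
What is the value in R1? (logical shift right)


Register state trace:
  MOV R1, 157  → R1 = 157
  SHR R1, 3  → R1 = 157 >> 3 = 157 // 2^3 = 19
Final: R1 = 19

19


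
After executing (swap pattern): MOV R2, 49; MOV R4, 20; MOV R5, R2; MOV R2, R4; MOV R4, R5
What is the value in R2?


Register state trace (swap pattern):
  MOV R2, 49  → R2 = 49
  MOV R4, 20  → R4 = 20
  MOV R5, R2  → R5 = 49  (save R2)
  MOV R2, R4  → R2 = 20  (R2 gets R4's value)
  MOV R4, R5  → R4 = 49  (R4 gets saved value)
Final: R2 = 20

20


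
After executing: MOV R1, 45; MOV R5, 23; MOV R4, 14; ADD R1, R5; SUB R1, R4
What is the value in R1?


Register state trace:
  MOV R1, 45  → R1 = 45
  MOV R5, 23  → R5 = 23
  MOV R4, 14  → R4 = 14
  ADD R1, R5  → R1 = 45 + 23 = 68
  SUB R1, R4  → R1 = 68 - 14 = 54
Final: R1 = 54

54


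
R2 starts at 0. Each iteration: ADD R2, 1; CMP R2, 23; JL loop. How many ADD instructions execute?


Loop trace (R2 starts at 0, target 23, step 1):
  ADD #1: R2 = 0 + 1 = 1  → 1 < 23, loop
  ADD #2: R2 = 1 + 1 = 2  → 2 < 23, loop
  ADD #3: R2 = 2 + 1 = 3  → 3 < 23, loop
  ADD #4: R2 = 3 + 1 = 4  → 4 < 23, loop
  ADD #5: R2 = 4 + 1 = 5  → 5 < 23, loop
  ADD #6: R2 = 5 + 1 = 6  → 6 < 23, loop
  ADD #7: R2 = 6 + 1 = 7  → 7 < 23, loop
  ADD #8: R2 = 7 + 1 = 8  → 8 < 23, loop
  ADD #9: R2 = 8 + 1 = 9  → 9 < 23, loop
  ADD #10: R2 = 9 + 1 = 10  → 10 < 23, loop
  ADD #11: R2 = 10 + 1 = 11  → 11 < 23, loop
  ADD #12: R2 = 11 + 1 = 12  → 12 < 23, loop
  ADD #13: R2 = 12 + 1 = 13  → 13 < 23, loop
  ADD #14: R2 = 13 + 1 = 14  → 14 < 23, loop
  ADD #15: R2 = 14 + 1 = 15  → 15 < 23, loop
  ADD #16: R2 = 15 + 1 = 16  → 16 < 23, loop
  ADD #17: R2 = 16 + 1 = 17  → 17 < 23, loop
  ADD #18: R2 = 17 + 1 = 18  → 18 < 23, loop
  ADD #19: R2 = 18 + 1 = 19  → 19 < 23, loop
  ADD #20: R2 = 19 + 1 = 20  → 20 < 23, loop
  ADD #21: R2 = 20 + 1 = 21  → 21 < 23, loop
  ADD #22: R2 = 21 + 1 = 22  → 22 < 23, loop
  ADD #23: R2 = 22 + 1 = 23  → 23 >= 23, exit
Total ADD instructions: 23

23


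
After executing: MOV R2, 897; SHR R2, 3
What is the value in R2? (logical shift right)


Register state trace:
  MOV R2, 897  → R2 = 897
  SHR R2, 3  → R2 = 897 >> 3 = 897 // 2^3 = 112
Final: R2 = 112

112


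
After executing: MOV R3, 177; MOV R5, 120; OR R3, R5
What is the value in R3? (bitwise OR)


Register state trace:
  MOV R3, 177  → R3 = 177 (0b10110001)
  MOV R5, 120  → R5 = 120 (0b01111000)
  OR R3, R5   → R3 = 177 OR 120 = 249 (0b11111001)
Final: R3 = 249

249


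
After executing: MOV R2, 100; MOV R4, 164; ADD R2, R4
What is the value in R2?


Register state trace:
  MOV R2, 100  → R2 = 100
  MOV R4, 164  → R4 = 164
  ADD R2, R4  → R2 = 100 + 164 = 264
Final: R2 = 264

264


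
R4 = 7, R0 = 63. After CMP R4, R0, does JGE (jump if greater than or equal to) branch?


Trace:
  R4 = 7, R0 = 63
  CMP R4, R0  → compares 7 vs 63
  JGE checks: is 7 greater than or equal to 63?
  7 < 63, so condition is false
Branch taken: No

No


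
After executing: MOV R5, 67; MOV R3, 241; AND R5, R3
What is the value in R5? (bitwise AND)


Register state trace:
  MOV R5, 67  → R5 = 67 (0b01000011)
  MOV R3, 241  → R3 = 241 (0b11110001)
  AND R5, R3  → R5 = 67 AND 241 = 65 (0b01000001)
Final: R5 = 65

65


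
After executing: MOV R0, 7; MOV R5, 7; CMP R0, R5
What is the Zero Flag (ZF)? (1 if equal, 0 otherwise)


Register state trace:
  MOV R0, 7  → R0 = 7
  MOV R5, 7  → R5 = 7
  CMP R0, R5  → computes 7 - 7 = 0
  Result is zero, so values are equal
ZF = 1

1


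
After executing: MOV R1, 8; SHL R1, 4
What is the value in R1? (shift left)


Register state trace:
  MOV R1, 8  → R1 = 8
  SHL R1, 4  → R1 = 8 << 4 = 8 * 2^4 = 128
Final: R1 = 128

128


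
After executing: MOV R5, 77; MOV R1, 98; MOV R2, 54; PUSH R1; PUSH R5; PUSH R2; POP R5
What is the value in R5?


Stack trace (top is rightmost):
  MOV R5, 77  → R5 = 77
  MOV R1, 98  → R1 = 98
  MOV R2, 54  → R2 = 54
  PUSH R1  → stack: [98]
  PUSH R5  → stack: [98, 77]
  PUSH R2  → stack: [98, 77, 54]
  POP R5  → R5 = 54, stack: [98, 77]
Final: R5 = 54

54


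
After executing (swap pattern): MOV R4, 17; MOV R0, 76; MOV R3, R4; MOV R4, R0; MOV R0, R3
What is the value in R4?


Register state trace (swap pattern):
  MOV R4, 17  → R4 = 17
  MOV R0, 76  → R0 = 76
  MOV R3, R4  → R3 = 17  (save R4)
  MOV R4, R0  → R4 = 76  (R4 gets R0's value)
  MOV R0, R3  → R0 = 17  (R0 gets saved value)
Final: R4 = 76

76


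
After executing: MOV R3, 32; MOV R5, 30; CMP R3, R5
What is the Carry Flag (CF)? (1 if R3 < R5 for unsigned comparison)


Register state trace:
  MOV R3, 32  → R3 = 32
  MOV R5, 30  → R5 = 30
  CMP R3, R5  → unsigned 32 - 30: no borrow
  32 >= 30, so CF = 0
CF = 0

0


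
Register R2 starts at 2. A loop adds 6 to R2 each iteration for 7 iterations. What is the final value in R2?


Starting value: R2 = 2
  Iter 1: R2 = 2 + 6 = 8
  Iter 2: R2 = 8 + 6 = 14
  Iter 3: R2 = 14 + 6 = 20
  Iter 4: R2 = 20 + 6 = 26
  Iter 5: R2 = 26 + 6 = 32
  Iter 6: R2 = 32 + 6 = 38
  Iter 7: R2 = 38 + 6 = 44
Final: R2 = 44

44


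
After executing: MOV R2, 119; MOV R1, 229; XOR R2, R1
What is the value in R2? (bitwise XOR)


Register state trace:
  MOV R2, 119  → R2 = 119 (0b01110111)
  MOV R1, 229  → R1 = 229 (0b11100101)
  XOR R2, R1  → R2 = 119 XOR 229 = 146 (0b10010010)
Final: R2 = 146

146


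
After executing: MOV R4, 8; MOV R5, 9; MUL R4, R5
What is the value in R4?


Register state trace:
  MOV R4, 8  → R4 = 8
  MOV R5, 9  → R5 = 9
  MUL R4, R5  → R4 = 8 * 9 = 72
Final: R4 = 72

72


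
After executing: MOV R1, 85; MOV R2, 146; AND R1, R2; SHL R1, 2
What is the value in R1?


Register state trace:
  MOV R1, 85  → R1 = 85 (0b01010101)
  MOV R2, 146  → R2 = 146 (0b10010010)
  AND R1, R2  → R1 = 85 AND 146 = 16 (0b00010000)
  SHL R1, 2  → R1 = 16 << 2 = 64
Final: R1 = 64

64


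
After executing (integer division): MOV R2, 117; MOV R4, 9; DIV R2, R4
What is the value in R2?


Register state trace:
  MOV R2, 117  → R2 = 117
  MOV R4, 9  → R4 = 9
  DIV R2, R4  → R2 = 117 // 9 = 13
Final: R2 = 13

13


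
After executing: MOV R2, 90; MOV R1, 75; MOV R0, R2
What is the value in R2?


Register state trace:
  MOV R2, 90  → R2 = 90
  MOV R1, 75  → R1 = 75
  MOV R0, R2  → R0 = 90
Final: R2 = 90

90


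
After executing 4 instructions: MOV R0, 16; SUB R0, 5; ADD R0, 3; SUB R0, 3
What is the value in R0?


Register state trace:
  MOV R0, 16  → R0 = 16
  SUB R0, 5  → R0 = 16 - 5 = 11
  ADD R0, 3  → R0 = 11 + 3 = 14
  SUB R0, 3  → R0 = 14 - 3 = 11
Final: R0 = 11

11


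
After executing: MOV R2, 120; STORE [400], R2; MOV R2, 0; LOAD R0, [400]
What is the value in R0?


Register and memory trace:
  MOV R2, 120  → R2 = 120
  STORE [400], R2  → mem[400] = 120
  MOV R2, 0  → R2 = 0
  LOAD R0, [400]  → R0 = mem[400] = 120
Final: R0 = 120

120


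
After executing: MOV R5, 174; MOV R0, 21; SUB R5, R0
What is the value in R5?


Register state trace:
  MOV R5, 174  → R5 = 174
  MOV R0, 21  → R0 = 21
  SUB R5, R0  → R5 = 174 - 21 = 153
Final: R5 = 153

153


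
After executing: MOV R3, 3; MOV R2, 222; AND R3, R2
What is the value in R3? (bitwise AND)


Register state trace:
  MOV R3, 3  → R3 = 3 (0b00000011)
  MOV R2, 222  → R2 = 222 (0b11011110)
  AND R3, R2  → R3 = 3 AND 222 = 2 (0b00000010)
Final: R3 = 2

2


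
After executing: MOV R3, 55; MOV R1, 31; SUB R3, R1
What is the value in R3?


Register state trace:
  MOV R3, 55  → R3 = 55
  MOV R1, 31  → R1 = 31
  SUB R3, R1  → R3 = 55 - 31 = 24
Final: R3 = 24

24


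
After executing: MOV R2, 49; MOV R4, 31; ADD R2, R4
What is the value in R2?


Register state trace:
  MOV R2, 49  → R2 = 49
  MOV R4, 31  → R4 = 31
  ADD R2, R4  → R2 = 49 + 31 = 80
Final: R2 = 80

80


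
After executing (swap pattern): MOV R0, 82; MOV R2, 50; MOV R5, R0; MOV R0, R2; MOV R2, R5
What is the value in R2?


Register state trace (swap pattern):
  MOV R0, 82  → R0 = 82
  MOV R2, 50  → R2 = 50
  MOV R5, R0  → R5 = 82  (save R0)
  MOV R0, R2  → R0 = 50  (R0 gets R2's value)
  MOV R2, R5  → R2 = 82  (R2 gets saved value)
Final: R2 = 82

82


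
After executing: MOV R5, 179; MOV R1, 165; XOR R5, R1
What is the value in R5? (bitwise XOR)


Register state trace:
  MOV R5, 179  → R5 = 179 (0b10110011)
  MOV R1, 165  → R1 = 165 (0b10100101)
  XOR R5, R1  → R5 = 179 XOR 165 = 22 (0b00010110)
Final: R5 = 22

22


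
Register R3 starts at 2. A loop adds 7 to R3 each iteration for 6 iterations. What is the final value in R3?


Starting value: R3 = 2
  Iter 1: R3 = 2 + 7 = 9
  Iter 2: R3 = 9 + 7 = 16
  Iter 3: R3 = 16 + 7 = 23
  Iter 4: R3 = 23 + 7 = 30
  Iter 5: R3 = 30 + 7 = 37
  Iter 6: R3 = 37 + 7 = 44
Final: R3 = 44

44


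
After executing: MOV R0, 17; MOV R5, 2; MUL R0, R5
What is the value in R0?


Register state trace:
  MOV R0, 17  → R0 = 17
  MOV R5, 2  → R5 = 2
  MUL R0, R5  → R0 = 17 * 2 = 34
Final: R0 = 34

34


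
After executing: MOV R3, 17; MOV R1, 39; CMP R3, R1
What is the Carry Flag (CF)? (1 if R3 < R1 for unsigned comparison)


Register state trace:
  MOV R3, 17  → R3 = 17
  MOV R1, 39  → R1 = 39
  CMP R3, R1  → unsigned 17 - 39: borrow occurs
  17 < 39, so CF = 1
CF = 1

1


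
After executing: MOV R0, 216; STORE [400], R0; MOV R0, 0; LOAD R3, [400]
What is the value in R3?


Register and memory trace:
  MOV R0, 216  → R0 = 216
  STORE [400], R0  → mem[400] = 216
  MOV R0, 0  → R0 = 0
  LOAD R3, [400]  → R3 = mem[400] = 216
Final: R3 = 216

216


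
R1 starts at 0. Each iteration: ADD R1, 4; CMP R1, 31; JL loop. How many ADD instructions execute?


Loop trace (R1 starts at 0, target 31, step 4):
  ADD #1: R1 = 0 + 4 = 4  → 4 < 31, loop
  ADD #2: R1 = 4 + 4 = 8  → 8 < 31, loop
  ADD #3: R1 = 8 + 4 = 12  → 12 < 31, loop
  ADD #4: R1 = 12 + 4 = 16  → 16 < 31, loop
  ADD #5: R1 = 16 + 4 = 20  → 20 < 31, loop
  ADD #6: R1 = 20 + 4 = 24  → 24 < 31, loop
  ADD #7: R1 = 24 + 4 = 28  → 28 < 31, loop
  ADD #8: R1 = 28 + 4 = 32  → 32 >= 31, exit
Total ADD instructions: 8

8


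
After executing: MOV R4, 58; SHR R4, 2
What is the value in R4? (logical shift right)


Register state trace:
  MOV R4, 58  → R4 = 58
  SHR R4, 2  → R4 = 58 >> 2 = 58 // 2^2 = 14
Final: R4 = 14

14


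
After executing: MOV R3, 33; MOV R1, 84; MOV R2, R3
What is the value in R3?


Register state trace:
  MOV R3, 33  → R3 = 33
  MOV R1, 84  → R1 = 84
  MOV R2, R3  → R2 = 33
Final: R3 = 33

33


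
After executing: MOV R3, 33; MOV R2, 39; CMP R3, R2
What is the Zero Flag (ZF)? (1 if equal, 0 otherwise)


Register state trace:
  MOV R3, 33  → R3 = 33
  MOV R2, 39  → R2 = 39
  CMP R3, R2  → computes 33 - 39 = -6
  Result is nonzero, so values are not equal
ZF = 0

0


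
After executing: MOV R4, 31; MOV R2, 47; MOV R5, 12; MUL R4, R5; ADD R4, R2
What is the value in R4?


Register state trace:
  MOV R4, 31  → R4 = 31
  MOV R2, 47  → R2 = 47
  MOV R5, 12  → R5 = 12
  MUL R4, R5  → R4 = 31 * 12 = 372
  ADD R4, R2  → R4 = 372 + 47 = 419
Final: R4 = 419

419


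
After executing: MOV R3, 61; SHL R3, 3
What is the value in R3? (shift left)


Register state trace:
  MOV R3, 61  → R3 = 61
  SHL R3, 3  → R3 = 61 << 3 = 61 * 2^3 = 488
Final: R3 = 488

488


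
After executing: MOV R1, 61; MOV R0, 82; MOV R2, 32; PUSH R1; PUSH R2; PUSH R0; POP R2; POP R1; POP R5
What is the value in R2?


Stack trace (top is rightmost):
  MOV R1, 61  → R1 = 61
  MOV R0, 82  → R0 = 82
  MOV R2, 32  → R2 = 32
  PUSH R1  → stack: [61]
  PUSH R2  → stack: [61, 32]
  PUSH R0  → stack: [61, 32, 82]
  POP R2  → R2 = 82, stack: [61, 32]
  POP R1  → R1 = 32, stack: [61]
  POP R5  → R5 = 61, stack: []
Final: R2 = 82

82


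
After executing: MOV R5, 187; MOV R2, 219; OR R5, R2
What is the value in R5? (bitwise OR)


Register state trace:
  MOV R5, 187  → R5 = 187 (0b10111011)
  MOV R2, 219  → R2 = 219 (0b11011011)
  OR R5, R2   → R5 = 187 OR 219 = 251 (0b11111011)
Final: R5 = 251

251


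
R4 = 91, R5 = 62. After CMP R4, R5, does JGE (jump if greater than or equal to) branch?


Trace:
  R4 = 91, R5 = 62
  CMP R4, R5  → compares 91 vs 62
  JGE checks: is 91 greater than or equal to 62?
  91 > 62, so condition is true
Branch taken: Yes

Yes


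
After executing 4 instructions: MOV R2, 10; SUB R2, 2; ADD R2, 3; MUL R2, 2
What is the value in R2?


Register state trace:
  MOV R2, 10  → R2 = 10
  SUB R2, 2  → R2 = 10 - 2 = 8
  ADD R2, 3  → R2 = 8 + 3 = 11
  MUL R2, 2  → R2 = 11 * 2 = 22
Final: R2 = 22

22


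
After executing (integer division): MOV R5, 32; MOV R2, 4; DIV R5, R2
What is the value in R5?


Register state trace:
  MOV R5, 32  → R5 = 32
  MOV R2, 4  → R2 = 4
  DIV R5, R2  → R5 = 32 // 4 = 8
Final: R5 = 8

8


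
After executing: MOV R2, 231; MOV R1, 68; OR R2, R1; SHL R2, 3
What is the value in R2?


Register state trace:
  MOV R2, 231  → R2 = 231 (0b11100111)
  MOV R1, 68  → R1 = 68 (0b01000100)
  OR R2, R1  → R2 = 231 OR 68 = 231 (0b11100111)
  SHL R2, 3  → R2 = 231 << 3 = 1848
Final: R2 = 1848

1848


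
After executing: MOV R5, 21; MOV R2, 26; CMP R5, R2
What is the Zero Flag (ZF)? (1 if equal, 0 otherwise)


Register state trace:
  MOV R5, 21  → R5 = 21
  MOV R2, 26  → R2 = 26
  CMP R5, R2  → computes 21 - 26 = -5
  Result is nonzero, so values are not equal
ZF = 0

0


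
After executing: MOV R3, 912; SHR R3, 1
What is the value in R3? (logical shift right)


Register state trace:
  MOV R3, 912  → R3 = 912
  SHR R3, 1  → R3 = 912 >> 1 = 912 // 2^1 = 456
Final: R3 = 456

456


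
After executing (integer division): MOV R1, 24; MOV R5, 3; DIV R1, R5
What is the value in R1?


Register state trace:
  MOV R1, 24  → R1 = 24
  MOV R5, 3  → R5 = 3
  DIV R1, R5  → R1 = 24 // 3 = 8
Final: R1 = 8

8


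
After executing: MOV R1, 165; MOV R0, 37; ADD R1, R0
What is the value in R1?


Register state trace:
  MOV R1, 165  → R1 = 165
  MOV R0, 37  → R0 = 37
  ADD R1, R0  → R1 = 165 + 37 = 202
Final: R1 = 202

202


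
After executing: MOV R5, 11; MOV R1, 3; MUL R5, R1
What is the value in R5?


Register state trace:
  MOV R5, 11  → R5 = 11
  MOV R1, 3  → R1 = 3
  MUL R5, R1  → R5 = 11 * 3 = 33
Final: R5 = 33

33


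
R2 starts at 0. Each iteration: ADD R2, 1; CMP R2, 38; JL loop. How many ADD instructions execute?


Loop trace (R2 starts at 0, target 38, step 1):
  ADD #1: R2 = 0 + 1 = 1  → 1 < 38, loop
  ADD #2: R2 = 1 + 1 = 2  → 2 < 38, loop
  ADD #3: R2 = 2 + 1 = 3  → 3 < 38, loop
  ADD #4: R2 = 3 + 1 = 4  → 4 < 38, loop
  ADD #5: R2 = 4 + 1 = 5  → 5 < 38, loop
  ADD #6: R2 = 5 + 1 = 6  → 6 < 38, loop
  ADD #7: R2 = 6 + 1 = 7  → 7 < 38, loop
  ADD #8: R2 = 7 + 1 = 8  → 8 < 38, loop
  ADD #9: R2 = 8 + 1 = 9  → 9 < 38, loop
  ADD #10: R2 = 9 + 1 = 10  → 10 < 38, loop
  ADD #11: R2 = 10 + 1 = 11  → 11 < 38, loop
  ADD #12: R2 = 11 + 1 = 12  → 12 < 38, loop
  ADD #13: R2 = 12 + 1 = 13  → 13 < 38, loop
  ADD #14: R2 = 13 + 1 = 14  → 14 < 38, loop
  ADD #15: R2 = 14 + 1 = 15  → 15 < 38, loop
  ADD #16: R2 = 15 + 1 = 16  → 16 < 38, loop
  ADD #17: R2 = 16 + 1 = 17  → 17 < 38, loop
  ADD #18: R2 = 17 + 1 = 18  → 18 < 38, loop
  ADD #19: R2 = 18 + 1 = 19  → 19 < 38, loop
  ADD #20: R2 = 19 + 1 = 20  → 20 < 38, loop
  ADD #21: R2 = 20 + 1 = 21  → 21 < 38, loop
  ADD #22: R2 = 21 + 1 = 22  → 22 < 38, loop
  ADD #23: R2 = 22 + 1 = 23  → 23 < 38, loop
  ADD #24: R2 = 23 + 1 = 24  → 24 < 38, loop
  ADD #25: R2 = 24 + 1 = 25  → 25 < 38, loop
  ADD #26: R2 = 25 + 1 = 26  → 26 < 38, loop
  ADD #27: R2 = 26 + 1 = 27  → 27 < 38, loop
  ADD #28: R2 = 27 + 1 = 28  → 28 < 38, loop
  ADD #29: R2 = 28 + 1 = 29  → 29 < 38, loop
  ADD #30: R2 = 29 + 1 = 30  → 30 < 38, loop
  ADD #31: R2 = 30 + 1 = 31  → 31 < 38, loop
  ADD #32: R2 = 31 + 1 = 32  → 32 < 38, loop
  ADD #33: R2 = 32 + 1 = 33  → 33 < 38, loop
  ADD #34: R2 = 33 + 1 = 34  → 34 < 38, loop
  ADD #35: R2 = 34 + 1 = 35  → 35 < 38, loop
  ADD #36: R2 = 35 + 1 = 36  → 36 < 38, loop
  ADD #37: R2 = 36 + 1 = 37  → 37 < 38, loop
  ADD #38: R2 = 37 + 1 = 38  → 38 >= 38, exit
Total ADD instructions: 38

38


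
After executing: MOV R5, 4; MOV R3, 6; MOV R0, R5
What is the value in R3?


Register state trace:
  MOV R5, 4  → R5 = 4
  MOV R3, 6  → R3 = 6
  MOV R0, R5  → R0 = 4
Final: R3 = 6

6


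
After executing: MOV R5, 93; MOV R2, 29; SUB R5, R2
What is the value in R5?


Register state trace:
  MOV R5, 93  → R5 = 93
  MOV R2, 29  → R2 = 29
  SUB R5, R2  → R5 = 93 - 29 = 64
Final: R5 = 64

64


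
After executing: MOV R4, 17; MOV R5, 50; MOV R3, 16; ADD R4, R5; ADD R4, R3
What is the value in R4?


Register state trace:
  MOV R4, 17  → R4 = 17
  MOV R5, 50  → R5 = 50
  MOV R3, 16  → R3 = 16
  ADD R4, R5  → R4 = 17 + 50 = 67
  ADD R4, R3  → R4 = 67 + 16 = 83
Final: R4 = 83

83


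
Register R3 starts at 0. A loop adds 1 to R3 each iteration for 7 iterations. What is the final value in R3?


Starting value: R3 = 0
  Iter 1: R3 = 0 + 1 = 1
  Iter 2: R3 = 1 + 1 = 2
  Iter 3: R3 = 2 + 1 = 3
  Iter 4: R3 = 3 + 1 = 4
  Iter 5: R3 = 4 + 1 = 5
  Iter 6: R3 = 5 + 1 = 6
  Iter 7: R3 = 6 + 1 = 7
Final: R3 = 7

7


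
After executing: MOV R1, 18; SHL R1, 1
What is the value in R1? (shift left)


Register state trace:
  MOV R1, 18  → R1 = 18
  SHL R1, 1  → R1 = 18 << 1 = 18 * 2^1 = 36
Final: R1 = 36

36


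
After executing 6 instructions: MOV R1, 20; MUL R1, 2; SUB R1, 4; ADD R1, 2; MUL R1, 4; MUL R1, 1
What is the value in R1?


Register state trace:
  MOV R1, 20  → R1 = 20
  MUL R1, 2  → R1 = 20 * 2 = 40
  SUB R1, 4  → R1 = 40 - 4 = 36
  ADD R1, 2  → R1 = 36 + 2 = 38
  MUL R1, 4  → R1 = 38 * 4 = 152
  MUL R1, 1  → R1 = 152 * 1 = 152
Final: R1 = 152

152


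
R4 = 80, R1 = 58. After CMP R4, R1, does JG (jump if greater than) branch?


Trace:
  R4 = 80, R1 = 58
  CMP R4, R1  → compares 80 vs 58
  JG checks: is 80 greater than 58?
  80 > 58, so condition is true
Branch taken: Yes

Yes


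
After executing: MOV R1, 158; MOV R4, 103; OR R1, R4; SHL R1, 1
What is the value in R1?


Register state trace:
  MOV R1, 158  → R1 = 158 (0b10011110)
  MOV R4, 103  → R4 = 103 (0b01100111)
  OR R1, R4  → R1 = 158 OR 103 = 255 (0b11111111)
  SHL R1, 1  → R1 = 255 << 1 = 510
Final: R1 = 510

510


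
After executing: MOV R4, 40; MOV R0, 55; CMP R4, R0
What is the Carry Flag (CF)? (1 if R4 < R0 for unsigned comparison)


Register state trace:
  MOV R4, 40  → R4 = 40
  MOV R0, 55  → R0 = 55
  CMP R4, R0  → unsigned 40 - 55: borrow occurs
  40 < 55, so CF = 1
CF = 1

1


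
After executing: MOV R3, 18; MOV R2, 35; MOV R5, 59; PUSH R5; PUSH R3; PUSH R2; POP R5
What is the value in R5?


Stack trace (top is rightmost):
  MOV R3, 18  → R3 = 18
  MOV R2, 35  → R2 = 35
  MOV R5, 59  → R5 = 59
  PUSH R5  → stack: [59]
  PUSH R3  → stack: [59, 18]
  PUSH R2  → stack: [59, 18, 35]
  POP R5  → R5 = 35, stack: [59, 18]
Final: R5 = 35

35


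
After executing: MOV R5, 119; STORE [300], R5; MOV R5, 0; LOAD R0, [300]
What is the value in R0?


Register and memory trace:
  MOV R5, 119  → R5 = 119
  STORE [300], R5  → mem[300] = 119
  MOV R5, 0  → R5 = 0
  LOAD R0, [300]  → R0 = mem[300] = 119
Final: R0 = 119

119


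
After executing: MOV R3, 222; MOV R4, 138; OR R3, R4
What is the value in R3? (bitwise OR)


Register state trace:
  MOV R3, 222  → R3 = 222 (0b11011110)
  MOV R4, 138  → R4 = 138 (0b10001010)
  OR R3, R4   → R3 = 222 OR 138 = 222 (0b11011110)
Final: R3 = 222

222


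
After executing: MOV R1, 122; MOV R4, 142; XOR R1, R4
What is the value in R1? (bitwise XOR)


Register state trace:
  MOV R1, 122  → R1 = 122 (0b01111010)
  MOV R4, 142  → R4 = 142 (0b10001110)
  XOR R1, R4  → R1 = 122 XOR 142 = 244 (0b11110100)
Final: R1 = 244

244


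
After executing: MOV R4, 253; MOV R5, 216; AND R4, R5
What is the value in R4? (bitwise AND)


Register state trace:
  MOV R4, 253  → R4 = 253 (0b11111101)
  MOV R5, 216  → R5 = 216 (0b11011000)
  AND R4, R5  → R4 = 253 AND 216 = 216 (0b11011000)
Final: R4 = 216

216


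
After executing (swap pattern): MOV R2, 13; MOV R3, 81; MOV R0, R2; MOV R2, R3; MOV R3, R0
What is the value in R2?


Register state trace (swap pattern):
  MOV R2, 13  → R2 = 13
  MOV R3, 81  → R3 = 81
  MOV R0, R2  → R0 = 13  (save R2)
  MOV R2, R3  → R2 = 81  (R2 gets R3's value)
  MOV R3, R0  → R3 = 13  (R3 gets saved value)
Final: R2 = 81

81


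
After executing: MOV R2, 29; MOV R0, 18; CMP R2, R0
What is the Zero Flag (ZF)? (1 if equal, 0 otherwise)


Register state trace:
  MOV R2, 29  → R2 = 29
  MOV R0, 18  → R0 = 18
  CMP R2, R0  → computes 29 - 18 = 11
  Result is nonzero, so values are not equal
ZF = 0

0


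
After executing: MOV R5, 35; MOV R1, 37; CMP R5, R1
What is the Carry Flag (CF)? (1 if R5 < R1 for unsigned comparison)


Register state trace:
  MOV R5, 35  → R5 = 35
  MOV R1, 37  → R1 = 37
  CMP R5, R1  → unsigned 35 - 37: borrow occurs
  35 < 37, so CF = 1
CF = 1

1


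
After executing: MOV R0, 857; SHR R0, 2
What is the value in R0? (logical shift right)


Register state trace:
  MOV R0, 857  → R0 = 857
  SHR R0, 2  → R0 = 857 >> 2 = 857 // 2^2 = 214
Final: R0 = 214

214


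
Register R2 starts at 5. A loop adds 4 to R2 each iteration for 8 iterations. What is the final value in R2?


Starting value: R2 = 5
  Iter 1: R2 = 5 + 4 = 9
  Iter 2: R2 = 9 + 4 = 13
  Iter 3: R2 = 13 + 4 = 17
  Iter 4: R2 = 17 + 4 = 21
  Iter 5: R2 = 21 + 4 = 25
  Iter 6: R2 = 25 + 4 = 29
  Iter 7: R2 = 29 + 4 = 33
  Iter 8: R2 = 33 + 4 = 37
Final: R2 = 37

37


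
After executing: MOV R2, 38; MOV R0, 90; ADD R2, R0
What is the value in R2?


Register state trace:
  MOV R2, 38  → R2 = 38
  MOV R0, 90  → R0 = 90
  ADD R2, R0  → R2 = 38 + 90 = 128
Final: R2 = 128

128


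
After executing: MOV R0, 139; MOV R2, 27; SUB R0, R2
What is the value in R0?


Register state trace:
  MOV R0, 139  → R0 = 139
  MOV R2, 27  → R2 = 27
  SUB R0, R2  → R0 = 139 - 27 = 112
Final: R0 = 112

112


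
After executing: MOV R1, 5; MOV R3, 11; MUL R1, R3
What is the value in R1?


Register state trace:
  MOV R1, 5  → R1 = 5
  MOV R3, 11  → R3 = 11
  MUL R1, R3  → R1 = 5 * 11 = 55
Final: R1 = 55

55


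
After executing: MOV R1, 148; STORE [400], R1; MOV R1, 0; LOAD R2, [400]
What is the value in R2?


Register and memory trace:
  MOV R1, 148  → R1 = 148
  STORE [400], R1  → mem[400] = 148
  MOV R1, 0  → R1 = 0
  LOAD R2, [400]  → R2 = mem[400] = 148
Final: R2 = 148

148


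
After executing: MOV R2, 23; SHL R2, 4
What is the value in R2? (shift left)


Register state trace:
  MOV R2, 23  → R2 = 23
  SHL R2, 4  → R2 = 23 << 4 = 23 * 2^4 = 368
Final: R2 = 368

368


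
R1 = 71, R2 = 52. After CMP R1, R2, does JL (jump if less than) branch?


Trace:
  R1 = 71, R2 = 52
  CMP R1, R2  → compares 71 vs 52
  JL checks: is 71 less than 52?
  71 > 52, so condition is false
Branch taken: No

No


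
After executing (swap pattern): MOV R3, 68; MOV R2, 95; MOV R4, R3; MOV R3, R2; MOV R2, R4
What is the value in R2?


Register state trace (swap pattern):
  MOV R3, 68  → R3 = 68
  MOV R2, 95  → R2 = 95
  MOV R4, R3  → R4 = 68  (save R3)
  MOV R3, R2  → R3 = 95  (R3 gets R2's value)
  MOV R2, R4  → R2 = 68  (R2 gets saved value)
Final: R2 = 68

68


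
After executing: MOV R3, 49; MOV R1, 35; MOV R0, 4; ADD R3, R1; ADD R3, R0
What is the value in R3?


Register state trace:
  MOV R3, 49  → R3 = 49
  MOV R1, 35  → R1 = 35
  MOV R0, 4  → R0 = 4
  ADD R3, R1  → R3 = 49 + 35 = 84
  ADD R3, R0  → R3 = 84 + 4 = 88
Final: R3 = 88

88


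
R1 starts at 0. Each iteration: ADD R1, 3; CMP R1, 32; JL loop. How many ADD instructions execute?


Loop trace (R1 starts at 0, target 32, step 3):
  ADD #1: R1 = 0 + 3 = 3  → 3 < 32, loop
  ADD #2: R1 = 3 + 3 = 6  → 6 < 32, loop
  ADD #3: R1 = 6 + 3 = 9  → 9 < 32, loop
  ADD #4: R1 = 9 + 3 = 12  → 12 < 32, loop
  ADD #5: R1 = 12 + 3 = 15  → 15 < 32, loop
  ADD #6: R1 = 15 + 3 = 18  → 18 < 32, loop
  ADD #7: R1 = 18 + 3 = 21  → 21 < 32, loop
  ADD #8: R1 = 21 + 3 = 24  → 24 < 32, loop
  ADD #9: R1 = 24 + 3 = 27  → 27 < 32, loop
  ADD #10: R1 = 27 + 3 = 30  → 30 < 32, loop
  ADD #11: R1 = 30 + 3 = 33  → 33 >= 32, exit
Total ADD instructions: 11

11


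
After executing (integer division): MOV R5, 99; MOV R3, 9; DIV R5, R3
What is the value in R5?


Register state trace:
  MOV R5, 99  → R5 = 99
  MOV R3, 9  → R3 = 9
  DIV R5, R3  → R5 = 99 // 9 = 11
Final: R5 = 11

11


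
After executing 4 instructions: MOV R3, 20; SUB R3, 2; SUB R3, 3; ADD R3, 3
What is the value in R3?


Register state trace:
  MOV R3, 20  → R3 = 20
  SUB R3, 2  → R3 = 20 - 2 = 18
  SUB R3, 3  → R3 = 18 - 3 = 15
  ADD R3, 3  → R3 = 15 + 3 = 18
Final: R3 = 18

18


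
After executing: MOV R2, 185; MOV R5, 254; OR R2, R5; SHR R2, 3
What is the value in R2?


Register state trace:
  MOV R2, 185  → R2 = 185 (0b10111001)
  MOV R5, 254  → R5 = 254 (0b11111110)
  OR R2, R5  → R2 = 185 OR 254 = 255 (0b11111111)
  SHR R2, 3  → R2 = 255 >> 3 = 31
Final: R2 = 31

31


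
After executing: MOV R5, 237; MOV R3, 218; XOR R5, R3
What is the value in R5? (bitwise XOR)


Register state trace:
  MOV R5, 237  → R5 = 237 (0b11101101)
  MOV R3, 218  → R3 = 218 (0b11011010)
  XOR R5, R3  → R5 = 237 XOR 218 = 55 (0b00110111)
Final: R5 = 55

55


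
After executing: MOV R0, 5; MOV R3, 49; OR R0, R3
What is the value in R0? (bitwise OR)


Register state trace:
  MOV R0, 5  → R0 = 5 (0b00000101)
  MOV R3, 49  → R3 = 49 (0b00110001)
  OR R0, R3   → R0 = 5 OR 49 = 53 (0b00110101)
Final: R0 = 53

53


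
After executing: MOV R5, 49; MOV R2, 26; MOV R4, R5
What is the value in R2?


Register state trace:
  MOV R5, 49  → R5 = 49
  MOV R2, 26  → R2 = 26
  MOV R4, R5  → R4 = 49
Final: R2 = 26

26


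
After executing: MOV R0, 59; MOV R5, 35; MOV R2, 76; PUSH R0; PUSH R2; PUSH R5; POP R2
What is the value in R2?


Stack trace (top is rightmost):
  MOV R0, 59  → R0 = 59
  MOV R5, 35  → R5 = 35
  MOV R2, 76  → R2 = 76
  PUSH R0  → stack: [59]
  PUSH R2  → stack: [59, 76]
  PUSH R5  → stack: [59, 76, 35]
  POP R2  → R2 = 35, stack: [59, 76]
Final: R2 = 35

35


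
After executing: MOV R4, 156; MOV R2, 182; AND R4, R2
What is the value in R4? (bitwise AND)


Register state trace:
  MOV R4, 156  → R4 = 156 (0b10011100)
  MOV R2, 182  → R2 = 182 (0b10110110)
  AND R4, R2  → R4 = 156 AND 182 = 148 (0b10010100)
Final: R4 = 148

148


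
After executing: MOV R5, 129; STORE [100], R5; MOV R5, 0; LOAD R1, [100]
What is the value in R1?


Register and memory trace:
  MOV R5, 129  → R5 = 129
  STORE [100], R5  → mem[100] = 129
  MOV R5, 0  → R5 = 0
  LOAD R1, [100]  → R1 = mem[100] = 129
Final: R1 = 129

129


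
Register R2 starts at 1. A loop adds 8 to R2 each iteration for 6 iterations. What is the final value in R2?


Starting value: R2 = 1
  Iter 1: R2 = 1 + 8 = 9
  Iter 2: R2 = 9 + 8 = 17
  Iter 3: R2 = 17 + 8 = 25
  Iter 4: R2 = 25 + 8 = 33
  Iter 5: R2 = 33 + 8 = 41
  Iter 6: R2 = 41 + 8 = 49
Final: R2 = 49

49


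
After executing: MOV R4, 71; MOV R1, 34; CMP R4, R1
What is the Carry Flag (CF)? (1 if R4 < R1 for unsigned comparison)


Register state trace:
  MOV R4, 71  → R4 = 71
  MOV R1, 34  → R1 = 34
  CMP R4, R1  → unsigned 71 - 34: no borrow
  71 >= 34, so CF = 0
CF = 0

0


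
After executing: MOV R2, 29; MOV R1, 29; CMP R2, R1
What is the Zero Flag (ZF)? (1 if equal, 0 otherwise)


Register state trace:
  MOV R2, 29  → R2 = 29
  MOV R1, 29  → R1 = 29
  CMP R2, R1  → computes 29 - 29 = 0
  Result is zero, so values are equal
ZF = 1

1


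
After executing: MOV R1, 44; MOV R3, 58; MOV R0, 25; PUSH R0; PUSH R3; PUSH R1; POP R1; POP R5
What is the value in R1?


Stack trace (top is rightmost):
  MOV R1, 44  → R1 = 44
  MOV R3, 58  → R3 = 58
  MOV R0, 25  → R0 = 25
  PUSH R0  → stack: [25]
  PUSH R3  → stack: [25, 58]
  PUSH R1  → stack: [25, 58, 44]
  POP R1  → R1 = 44, stack: [25, 58]
  POP R5  → R5 = 58, stack: [25]
Final: R1 = 44

44


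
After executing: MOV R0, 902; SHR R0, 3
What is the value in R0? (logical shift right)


Register state trace:
  MOV R0, 902  → R0 = 902
  SHR R0, 3  → R0 = 902 >> 3 = 902 // 2^3 = 112
Final: R0 = 112

112


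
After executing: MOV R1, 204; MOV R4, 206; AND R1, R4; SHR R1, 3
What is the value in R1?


Register state trace:
  MOV R1, 204  → R1 = 204 (0b11001100)
  MOV R4, 206  → R4 = 206 (0b11001110)
  AND R1, R4  → R1 = 204 AND 206 = 204 (0b11001100)
  SHR R1, 3  → R1 = 204 >> 3 = 25
Final: R1 = 25

25


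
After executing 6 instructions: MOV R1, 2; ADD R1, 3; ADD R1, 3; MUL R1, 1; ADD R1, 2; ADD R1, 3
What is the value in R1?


Register state trace:
  MOV R1, 2  → R1 = 2
  ADD R1, 3  → R1 = 2 + 3 = 5
  ADD R1, 3  → R1 = 5 + 3 = 8
  MUL R1, 1  → R1 = 8 * 1 = 8
  ADD R1, 2  → R1 = 8 + 2 = 10
  ADD R1, 3  → R1 = 10 + 3 = 13
Final: R1 = 13

13


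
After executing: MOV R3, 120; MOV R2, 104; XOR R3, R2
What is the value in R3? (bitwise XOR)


Register state trace:
  MOV R3, 120  → R3 = 120 (0b01111000)
  MOV R2, 104  → R2 = 104 (0b01101000)
  XOR R3, R2  → R3 = 120 XOR 104 = 16 (0b00010000)
Final: R3 = 16

16


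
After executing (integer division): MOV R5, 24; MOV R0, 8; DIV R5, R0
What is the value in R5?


Register state trace:
  MOV R5, 24  → R5 = 24
  MOV R0, 8  → R0 = 8
  DIV R5, R0  → R5 = 24 // 8 = 3
Final: R5 = 3

3


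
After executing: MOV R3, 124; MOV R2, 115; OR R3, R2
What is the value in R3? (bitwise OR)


Register state trace:
  MOV R3, 124  → R3 = 124 (0b01111100)
  MOV R2, 115  → R2 = 115 (0b01110011)
  OR R3, R2   → R3 = 124 OR 115 = 127 (0b01111111)
Final: R3 = 127

127


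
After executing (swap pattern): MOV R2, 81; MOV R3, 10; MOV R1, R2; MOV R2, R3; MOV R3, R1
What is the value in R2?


Register state trace (swap pattern):
  MOV R2, 81  → R2 = 81
  MOV R3, 10  → R3 = 10
  MOV R1, R2  → R1 = 81  (save R2)
  MOV R2, R3  → R2 = 10  (R2 gets R3's value)
  MOV R3, R1  → R3 = 81  (R3 gets saved value)
Final: R2 = 10

10
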